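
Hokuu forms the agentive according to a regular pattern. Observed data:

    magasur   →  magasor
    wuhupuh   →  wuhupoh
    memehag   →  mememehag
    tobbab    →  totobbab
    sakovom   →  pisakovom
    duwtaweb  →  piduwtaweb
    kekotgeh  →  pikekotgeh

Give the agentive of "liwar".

liliwar

"liwar" has last vowel 'a'. The stems whose last vowel is 'a' (memehag → mememehag, tobbab → totobbab) repeat the first consonant+vowel as a prefix.
The other patterns: stems whose last vowel is 'u' change the last vowel to 'o'; stems whose last vowel is 'e' or 'o' add the prefix pi-.
So liwar → liliwar.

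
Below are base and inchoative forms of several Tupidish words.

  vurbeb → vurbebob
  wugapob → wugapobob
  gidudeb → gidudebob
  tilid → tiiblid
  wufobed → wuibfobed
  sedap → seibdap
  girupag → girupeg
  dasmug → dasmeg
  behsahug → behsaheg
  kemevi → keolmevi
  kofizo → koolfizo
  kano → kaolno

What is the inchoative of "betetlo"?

vurbeb and wufobed both have last vowel 'e' yet inflect differently (vurbebob, wuibfobed), so the last vowel is not what conditions the rule; the final letter is.
"betetlo" ends in -o. The stems ending in -o (kofizo → koolfizo, kano → kaolno) insert -ol- after the first vowel.
The other patterns: stems ending in -b add -ob; stems ending in -d or -p insert -ib- after the first vowel; stems ending in -g change the last vowel to 'e'.
So betetlo → beoltetlo.

beoltetlo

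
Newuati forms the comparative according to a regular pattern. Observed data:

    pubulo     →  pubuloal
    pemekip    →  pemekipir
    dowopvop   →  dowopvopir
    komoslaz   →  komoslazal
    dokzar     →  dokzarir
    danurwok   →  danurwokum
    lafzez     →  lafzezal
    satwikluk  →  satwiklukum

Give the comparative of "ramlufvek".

dowopvop and danurwok both have last vowel 'o' yet inflect differently (dowopvopir, danurwokum), so the last vowel is not what conditions the rule; the final letter is.
"ramlufvek" ends in -k. The stems ending in -k (satwikluk → satwiklukum, danurwok → danurwokum) add -um.
So ramlufvek → ramlufvekum.

ramlufvekum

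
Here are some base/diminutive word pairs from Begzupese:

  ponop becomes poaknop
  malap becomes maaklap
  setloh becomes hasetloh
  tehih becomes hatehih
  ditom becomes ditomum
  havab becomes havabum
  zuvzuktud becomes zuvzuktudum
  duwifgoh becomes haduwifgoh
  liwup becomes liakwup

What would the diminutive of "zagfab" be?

zagfabum

duwifgoh and ponop both have last vowel 'o' yet inflect differently (haduwifgoh, poaknop), so the last vowel is not what conditions the rule; the final letter is.
"zagfab" ends in -b. The one such stem in the data (havab → havabum) adds -um, so the same rule applies.
So zagfab → zagfabum.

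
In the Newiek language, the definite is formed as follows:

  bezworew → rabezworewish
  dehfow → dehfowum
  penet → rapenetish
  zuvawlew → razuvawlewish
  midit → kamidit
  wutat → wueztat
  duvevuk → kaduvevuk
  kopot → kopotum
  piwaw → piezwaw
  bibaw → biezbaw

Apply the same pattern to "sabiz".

kasabiz

zuvawlew and dehfow both end in -w yet inflect differently (razuvawlewish, dehfowum), so the final letter is not what conditions the rule; the last vowel is.
"sabiz" has last vowel 'i'. The one such stem in the data (midit → kamidit) adds the prefix ka-, so the same rule applies.
The other patterns: stems whose last vowel is 'e' add ra- … -ish around the stem; stems whose last vowel is 'o' add -um; stems whose last vowel is 'a' insert -ez- after the first vowel.
So sabiz → kasabiz.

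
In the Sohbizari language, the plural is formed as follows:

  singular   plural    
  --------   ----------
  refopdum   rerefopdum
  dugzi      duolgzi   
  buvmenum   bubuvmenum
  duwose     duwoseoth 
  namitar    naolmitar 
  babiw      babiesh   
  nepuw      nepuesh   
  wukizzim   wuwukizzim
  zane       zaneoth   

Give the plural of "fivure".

"fivure" ends in -e. The stems ending in -e (duwose → duwoseoth, zane → zaneoth) add -oth.
The other patterns: stems ending in -w drop the final letter and add -esh; stems ending in -m repeat the first consonant+vowel as a prefix; stems ending in -i or -r insert -ol- after the first vowel.
So fivure → fivureoth.

fivureoth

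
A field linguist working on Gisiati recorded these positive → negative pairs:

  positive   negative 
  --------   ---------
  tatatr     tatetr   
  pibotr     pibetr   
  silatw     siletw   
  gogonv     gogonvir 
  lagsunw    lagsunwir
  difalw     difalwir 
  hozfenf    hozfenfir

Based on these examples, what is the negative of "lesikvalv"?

silatw and lagsunw both end in -w yet inflect differently (siletw, lagsunwir), so the final letter is not what conditions the rule; the second-to-last letter is.
"lesikvalv" has second-to-last letter 'l'. The one such stem in the data (difalw → difalwir) adds -ir, so the same rule applies.
The other pattern: stems whose second-to-last letter is 't' change the last vowel to 'e'.
So lesikvalv → lesikvalvir.

lesikvalvir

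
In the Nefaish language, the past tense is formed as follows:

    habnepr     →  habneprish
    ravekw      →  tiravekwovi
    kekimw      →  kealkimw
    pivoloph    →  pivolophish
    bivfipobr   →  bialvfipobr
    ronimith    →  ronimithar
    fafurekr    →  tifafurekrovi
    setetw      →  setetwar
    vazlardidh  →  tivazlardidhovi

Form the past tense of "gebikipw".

habnepr and bivfipobr both end in -r yet inflect differently (habneprish, bialvfipobr), so the final letter is not what conditions the rule; the second-to-last letter is.
"gebikipw" has second-to-last letter 'p'. The stems whose second-to-last letter is 'p' (pivoloph → pivolophish, habnepr → habneprish) add -ish.
So gebikipw → gebikipwish.

gebikipwish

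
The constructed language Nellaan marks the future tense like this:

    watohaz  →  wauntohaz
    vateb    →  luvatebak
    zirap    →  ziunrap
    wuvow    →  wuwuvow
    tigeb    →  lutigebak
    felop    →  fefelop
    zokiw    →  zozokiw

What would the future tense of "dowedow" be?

dodowedow

"dowedow" has last vowel 'o'. The stems whose last vowel is 'o' (felop → fefelop, wuvow → wuwuvow) repeat the first consonant+vowel as a prefix.
So dowedow → dodowedow.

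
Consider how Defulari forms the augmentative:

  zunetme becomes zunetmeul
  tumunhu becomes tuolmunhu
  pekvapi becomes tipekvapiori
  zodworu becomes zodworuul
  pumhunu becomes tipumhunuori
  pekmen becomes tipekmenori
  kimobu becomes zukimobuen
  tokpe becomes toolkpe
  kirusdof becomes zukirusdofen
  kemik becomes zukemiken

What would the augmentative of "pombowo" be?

tipombowoori

pumhunu and zodworu both end in -u yet inflect differently (tipumhunuori, zodworuul), so the final letter is not what conditions the rule; the first letter is.
"pombowo" begins with p-. The stems beginning with p- (pekmen → tipekmenori, pumhunu → tipumhunuori, pekvapi → tipekvapiori) add ti- … -ori around the stem.
The other patterns: stems beginning with z- add -ul; stems beginning with k- add zu- … -en around the stem; stems beginning with t- insert -ol- after the first vowel.
So pombowo → tipombowoori.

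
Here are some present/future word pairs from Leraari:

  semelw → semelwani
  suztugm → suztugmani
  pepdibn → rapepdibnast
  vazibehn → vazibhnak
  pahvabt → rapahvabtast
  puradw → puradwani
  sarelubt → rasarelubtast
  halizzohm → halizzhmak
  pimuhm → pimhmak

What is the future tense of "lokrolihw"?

lokrolhwak

"lokrolihw" has second-to-last letter 'h'. The stems whose second-to-last letter is 'h' (halizzohm → halizzhmak, vazibehn → vazibhnak, pimuhm → pimhmak) delete the last vowel and add -ak.
The other patterns: stems whose second-to-last letter is 'b' add ra- … -ast around the stem; stems whose second-to-last letter is 'd', 'g' or 'l' add -ani.
So lokrolihw → lokrolhwak.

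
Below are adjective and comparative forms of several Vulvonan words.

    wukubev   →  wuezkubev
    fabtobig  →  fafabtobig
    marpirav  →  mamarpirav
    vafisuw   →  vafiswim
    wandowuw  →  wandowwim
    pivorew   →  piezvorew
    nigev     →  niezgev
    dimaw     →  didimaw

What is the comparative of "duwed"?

duezwed

vafisuw and pivorew both end in -w yet inflect differently (vafiswim, piezvorew), so the final letter is not what conditions the rule; the last vowel is.
"duwed" has last vowel 'e'. The stems whose last vowel is 'e' (pivorew → piezvorew, nigev → niezgev, wukubev → wuezkubev) insert -ez- after the first vowel.
The other patterns: stems whose last vowel is 'u' delete the last vowel and add -im; stems whose last vowel is 'a' or 'i' repeat the first consonant+vowel as a prefix.
So duwed → duezwed.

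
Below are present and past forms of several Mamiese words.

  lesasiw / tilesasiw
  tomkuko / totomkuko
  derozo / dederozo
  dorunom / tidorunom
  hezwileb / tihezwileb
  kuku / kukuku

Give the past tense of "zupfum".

"zupfum" ends in a consonant. The stems ending in a consonant (lesasiw → tilesasiw, hezwileb → tihezwileb, dorunom → tidorunom) add the prefix ti-.
So zupfum → tizupfum.

tizupfum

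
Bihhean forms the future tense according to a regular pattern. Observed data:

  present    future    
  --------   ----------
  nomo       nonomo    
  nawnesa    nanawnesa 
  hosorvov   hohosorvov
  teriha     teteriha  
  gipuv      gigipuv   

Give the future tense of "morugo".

Every pair shown (nomo → nonomo, nawnesa → nanawnesa, hosorvov → hohosorvov, …) follows the same rule: repeat the first consonant+vowel as a prefix.
So morugo → momorugo.

momorugo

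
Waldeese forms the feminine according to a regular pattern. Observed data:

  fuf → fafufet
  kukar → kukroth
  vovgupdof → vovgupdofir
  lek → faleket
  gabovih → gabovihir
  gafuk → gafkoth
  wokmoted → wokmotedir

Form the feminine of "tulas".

lek and gafuk both end in -k yet inflect differently (faleket, gafkoth), so the final letter is not what conditions the rule; the number of vowels is.
"tulas" has 2 vowels. The stems with 2 vowels (gafuk → gafkoth, kukar → kukroth) delete the last vowel and add -oth.
The other patterns: stems with 1 vowel add fa- … -et around the stem; stems with 3 vowels add -ir.
So tulas → tulsoth.

tulsoth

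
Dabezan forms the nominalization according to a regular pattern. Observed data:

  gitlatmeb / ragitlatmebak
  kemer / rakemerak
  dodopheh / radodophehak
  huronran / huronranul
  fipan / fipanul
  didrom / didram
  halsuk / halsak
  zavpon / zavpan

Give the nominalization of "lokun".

huronran and zavpon both end in -n yet inflect differently (huronranul, zavpan), so the final letter is not what conditions the rule; the last vowel is.
"lokun" has last vowel 'u'. The one such stem in the data (halsuk → halsak) changes the last vowel to 'a' (as do didrom, zavpon), so the same rule applies.
The other patterns: stems whose last vowel is 'e' add ra- … -ak around the stem; stems whose last vowel is 'a' add -ul.
So lokun → lokan.

lokan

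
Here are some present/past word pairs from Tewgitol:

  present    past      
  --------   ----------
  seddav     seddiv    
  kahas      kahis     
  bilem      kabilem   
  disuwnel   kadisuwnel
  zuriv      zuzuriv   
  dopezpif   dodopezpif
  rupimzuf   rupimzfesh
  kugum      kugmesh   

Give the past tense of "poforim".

popoforim

seddav and zuriv both end in -v yet inflect differently (seddiv, zuzuriv), so the final letter is not what conditions the rule; the last vowel is.
"poforim" has last vowel 'i'. The stems whose last vowel is 'i' (zuriv → zuzuriv, dopezpif → dodopezpif) repeat the first consonant+vowel as a prefix.
So poforim → popoforim.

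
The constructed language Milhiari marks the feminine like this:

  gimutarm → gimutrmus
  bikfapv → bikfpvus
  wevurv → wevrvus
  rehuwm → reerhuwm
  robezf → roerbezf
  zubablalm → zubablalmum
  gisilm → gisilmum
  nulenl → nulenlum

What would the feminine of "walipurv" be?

gimutarm and rehuwm both end in -m yet inflect differently (gimutrmus, reerhuwm), so the final letter is not what conditions the rule; the second-to-last letter is.
"walipurv" has second-to-last letter 'r'. The stems whose second-to-last letter is 'r' (gimutarm → gimutrmus, wevurv → wevrvus) delete the last vowel and add -us.
The other patterns: stems whose second-to-last letter is 'w' or 'z' insert -er- after the first vowel; stems whose second-to-last letter is 'l' or 'n' add -um.
So walipurv → waliprvus.

waliprvus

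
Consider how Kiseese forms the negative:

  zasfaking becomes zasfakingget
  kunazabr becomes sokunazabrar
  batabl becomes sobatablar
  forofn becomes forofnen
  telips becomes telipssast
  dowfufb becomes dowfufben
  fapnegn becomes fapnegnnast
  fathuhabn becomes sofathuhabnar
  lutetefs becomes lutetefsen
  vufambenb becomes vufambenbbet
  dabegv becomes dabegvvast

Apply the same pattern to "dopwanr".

dopwanrret

vufambenb and dowfufb both end in -b yet inflect differently (vufambenbbet, dowfufben), so the final letter is not what conditions the rule; the second-to-last letter is.
"dopwanr" has second-to-last letter 'n'. The stems whose second-to-last letter is 'n' (zasfaking → zasfakingget, vufambenb → vufambenbbet) double the final consonant and add -et.
The other patterns: stems whose second-to-last letter is 'f' add -en; stems whose second-to-last letter is 'b' add so- … -ar around the stem; stems whose second-to-last letter is 'g' or 'p' double the final consonant and add -ast.
So dopwanr → dopwanrret.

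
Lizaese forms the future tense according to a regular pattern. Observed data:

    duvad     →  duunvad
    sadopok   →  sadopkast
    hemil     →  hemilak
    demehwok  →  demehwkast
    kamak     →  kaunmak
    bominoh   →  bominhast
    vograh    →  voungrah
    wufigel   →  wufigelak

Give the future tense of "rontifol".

rontiflast

demehwok and kamak both end in -k yet inflect differently (demehwkast, kaunmak), so the final letter is not what conditions the rule; the last vowel is.
"rontifol" has last vowel 'o'. The stems whose last vowel is 'o' (bominoh → bominhast, demehwok → demehwkast, sadopok → sadopkast) delete the last vowel and add -ast.
So rontifol → rontiflast.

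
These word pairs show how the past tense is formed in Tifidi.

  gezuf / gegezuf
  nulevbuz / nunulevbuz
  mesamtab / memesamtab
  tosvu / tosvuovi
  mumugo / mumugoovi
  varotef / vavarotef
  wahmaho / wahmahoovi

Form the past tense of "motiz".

gezuf and tosvu both have last vowel 'u' yet inflect differently (gegezuf, tosvuovi), so the last vowel is not what conditions the rule; whether the stem ends in a vowel or a consonant is.
"motiz" ends in a consonant. The stems ending in a consonant (mesamtab → memesamtab, varotef → vavarotef, gezuf → gegezuf) repeat the first consonant+vowel as a prefix.
The other pattern: stems ending in a vowel add -ovi.
So motiz → momotiz.

momotiz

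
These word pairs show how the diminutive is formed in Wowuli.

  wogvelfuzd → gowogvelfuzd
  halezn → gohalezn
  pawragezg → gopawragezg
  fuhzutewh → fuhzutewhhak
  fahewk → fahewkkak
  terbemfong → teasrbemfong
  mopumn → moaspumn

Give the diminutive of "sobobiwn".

"sobobiwn" has second-to-last letter 'w'. The stems whose second-to-last letter is 'w' (fuhzutewh → fuhzutewhhak, fahewk → fahewkkak) double the final consonant and add -ak.
So sobobiwn → sobobiwnnak.

sobobiwnnak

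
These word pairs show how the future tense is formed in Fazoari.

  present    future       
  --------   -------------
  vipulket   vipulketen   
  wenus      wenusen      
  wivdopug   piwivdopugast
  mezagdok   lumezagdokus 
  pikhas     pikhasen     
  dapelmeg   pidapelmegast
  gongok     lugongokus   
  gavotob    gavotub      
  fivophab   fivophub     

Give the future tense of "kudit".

kuditen

gavotob and gongok both have last vowel 'o' yet inflect differently (gavotub, lugongokus), so the last vowel is not what conditions the rule; the final letter is.
"kudit" ends in -t. The one such stem in the data (vipulket → vipulketen) adds -en, so the same rule applies.
So kudit → kuditen.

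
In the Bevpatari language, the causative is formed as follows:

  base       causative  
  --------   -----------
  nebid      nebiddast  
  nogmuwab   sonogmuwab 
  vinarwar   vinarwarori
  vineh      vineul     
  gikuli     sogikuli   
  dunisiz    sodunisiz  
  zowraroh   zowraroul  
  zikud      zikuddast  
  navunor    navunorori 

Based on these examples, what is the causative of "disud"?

zowraroh and navunor both have last vowel 'o' yet inflect differently (zowraroul, navunorori), so the last vowel is not what conditions the rule; the final letter is.
"disud" ends in -d. The stems ending in -d (zikud → zikuddast, nebid → nebiddast) double the final consonant and add -ast.
So disud → disuddast.

disuddast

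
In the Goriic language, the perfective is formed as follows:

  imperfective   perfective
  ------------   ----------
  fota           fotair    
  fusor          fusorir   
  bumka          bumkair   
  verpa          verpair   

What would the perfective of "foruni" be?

foruniir

Every pair shown (fota → fotair, fusor → fusorir, bumka → bumkair, …) follows the same rule: add -ir.
So foruni → foruniir.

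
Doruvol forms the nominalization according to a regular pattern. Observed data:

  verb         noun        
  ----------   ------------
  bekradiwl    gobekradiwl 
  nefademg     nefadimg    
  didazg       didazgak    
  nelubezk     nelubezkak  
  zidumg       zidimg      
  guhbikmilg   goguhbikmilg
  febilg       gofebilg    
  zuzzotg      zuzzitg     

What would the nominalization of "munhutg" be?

nefademg and guhbikmilg both end in -g yet inflect differently (nefadimg, goguhbikmilg), so the final letter is not what conditions the rule; the second-to-last letter is.
"munhutg" has second-to-last letter 't'. The one such stem in the data (zuzzotg → zuzzitg) changes the last vowel to 'i' (as do nefademg, zidumg), so the same rule applies.
So munhutg → munhitg.

munhitg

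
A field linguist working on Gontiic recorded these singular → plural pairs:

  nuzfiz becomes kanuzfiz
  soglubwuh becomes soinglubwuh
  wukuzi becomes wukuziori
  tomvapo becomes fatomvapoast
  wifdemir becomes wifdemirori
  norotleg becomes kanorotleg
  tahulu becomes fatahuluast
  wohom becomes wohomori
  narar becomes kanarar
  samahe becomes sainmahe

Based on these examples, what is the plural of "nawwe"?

kanawwe

wifdemir and narar both end in -r yet inflect differently (wifdemirori, kanarar), so the final letter is not what conditions the rule; the first letter is.
"nawwe" begins with n-. The stems beginning with n- (narar → kanarar, norotleg → kanorotleg, nuzfiz → kanuzfiz) add the prefix ka-.
The other patterns: stems beginning with w- add -ori; stems beginning with t- add fa- … -ast around the stem; stems beginning with s- insert -in- after the first vowel.
So nawwe → kanawwe.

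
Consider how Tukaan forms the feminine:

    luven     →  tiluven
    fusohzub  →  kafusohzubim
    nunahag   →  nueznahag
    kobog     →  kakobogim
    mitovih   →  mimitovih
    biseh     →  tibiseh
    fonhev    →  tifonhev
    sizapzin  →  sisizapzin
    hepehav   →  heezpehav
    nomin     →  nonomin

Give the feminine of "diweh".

"diweh" has last vowel 'e'. The stems whose last vowel is 'e' (luven → tiluven, fonhev → tifonhev, biseh → tibiseh) add the prefix ti-.
So diweh → tidiweh.

tidiweh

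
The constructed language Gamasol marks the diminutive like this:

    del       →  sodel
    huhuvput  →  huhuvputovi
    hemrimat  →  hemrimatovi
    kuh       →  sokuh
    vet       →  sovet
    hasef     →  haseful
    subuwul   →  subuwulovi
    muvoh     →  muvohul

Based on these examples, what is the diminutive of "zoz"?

sozoz

kuh and muvoh both end in -h yet inflect differently (sokuh, muvohul), so the final letter is not what conditions the rule; the number of vowels is.
"zoz" has 1 vowel. The stems with 1 vowel (kuh → sokuh, del → sodel, vet → sovet) add the prefix so-.
So zoz → sozoz.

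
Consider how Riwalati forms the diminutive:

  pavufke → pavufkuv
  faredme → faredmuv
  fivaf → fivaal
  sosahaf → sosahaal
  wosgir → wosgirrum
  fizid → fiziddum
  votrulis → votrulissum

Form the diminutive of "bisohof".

bisohoal

faredme and fivaf both begin with f- yet inflect differently (faredmuv, fivaal), so the first letter is not what conditions the rule; the final letter is.
"bisohof" ends in -f. The stems ending in -f (fivaf → fivaal, sosahaf → sosahaal) drop the final letter and add -al.
The other patterns: stems ending in -e drop the final letter and add -uv; stems ending in -d, -r or -s double the final consonant and add -um.
So bisohof → bisohoal.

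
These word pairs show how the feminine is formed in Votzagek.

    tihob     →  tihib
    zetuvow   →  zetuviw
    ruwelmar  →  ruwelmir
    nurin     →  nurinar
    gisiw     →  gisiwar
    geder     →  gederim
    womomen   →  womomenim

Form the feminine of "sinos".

sinis

zetuvow and gisiw both end in -w yet inflect differently (zetuviw, gisiwar), so the final letter is not what conditions the rule; the last vowel is.
"sinos" has last vowel 'o'. The stems whose last vowel is 'o' (tihob → tihib, zetuvow → zetuviw) change the last vowel to 'i'.
So sinos → sinis.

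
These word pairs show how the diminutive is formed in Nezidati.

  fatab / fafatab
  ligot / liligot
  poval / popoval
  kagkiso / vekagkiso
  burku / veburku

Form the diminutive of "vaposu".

vevaposu

ligot and kagkiso both have last vowel 'o' yet inflect differently (liligot, vekagkiso), so the last vowel is not what conditions the rule; whether the stem ends in a vowel or a consonant is.
"vaposu" ends in a vowel. The stems ending in a vowel (kagkiso → vekagkiso, burku → veburku) add the prefix ve-.
The other pattern: stems ending in a consonant repeat the first consonant+vowel as a prefix.
So vaposu → vevaposu.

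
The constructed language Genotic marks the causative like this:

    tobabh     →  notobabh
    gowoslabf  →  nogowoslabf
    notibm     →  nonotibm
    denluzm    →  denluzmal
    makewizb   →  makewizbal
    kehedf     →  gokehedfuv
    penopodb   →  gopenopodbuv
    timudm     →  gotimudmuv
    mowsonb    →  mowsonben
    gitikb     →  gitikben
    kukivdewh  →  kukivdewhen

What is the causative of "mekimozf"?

notibm and denluzm both end in -m yet inflect differently (nonotibm, denluzmal), so the final letter is not what conditions the rule; the second-to-last letter is.
"mekimozf" has second-to-last letter 'z'. The stems whose second-to-last letter is 'z' (denluzm → denluzmal, makewizb → makewizbal) add -al.
The other patterns: stems whose second-to-last letter is 'b' add the prefix no-; stems whose second-to-last letter is 'd' add go- … -uv around the stem; stems whose second-to-last letter is 'k', 'n' or 'w' add -en.
So mekimozf → mekimozfal.

mekimozfal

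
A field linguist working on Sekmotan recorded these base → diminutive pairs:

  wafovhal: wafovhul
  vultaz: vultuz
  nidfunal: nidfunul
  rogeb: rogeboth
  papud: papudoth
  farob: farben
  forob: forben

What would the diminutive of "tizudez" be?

tizudezoth

rogeb and farob both end in -b yet inflect differently (rogeboth, farben), so the final letter is not what conditions the rule; the last vowel is.
"tizudez" has last vowel 'e'. The one such stem in the data (rogeb → rogeboth) adds -oth, so the same rule applies.
The other patterns: stems whose last vowel is 'a' change the last vowel to 'u'; stems whose last vowel is 'o' delete the last vowel and add -en.
So tizudez → tizudezoth.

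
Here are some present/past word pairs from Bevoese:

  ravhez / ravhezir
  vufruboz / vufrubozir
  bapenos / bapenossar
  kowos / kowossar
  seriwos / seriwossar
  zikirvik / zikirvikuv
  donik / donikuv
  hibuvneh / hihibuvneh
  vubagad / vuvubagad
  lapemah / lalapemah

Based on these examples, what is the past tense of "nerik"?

nerikuv

"nerik" ends in -k. The stems ending in -k (zikirvik → zikirvikuv, donik → donikuv) add -uv.
The other patterns: stems ending in -z add -ir; stems ending in -s double the final consonant and add -ar; stems ending in -d or -h repeat the first consonant+vowel as a prefix.
So nerik → nerikuv.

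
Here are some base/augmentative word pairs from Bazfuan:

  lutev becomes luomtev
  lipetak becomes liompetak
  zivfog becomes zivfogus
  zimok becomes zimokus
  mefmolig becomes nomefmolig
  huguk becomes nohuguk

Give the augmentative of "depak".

lipetak and zimok both end in -k yet inflect differently (liompetak, zimokus), so the final letter is not what conditions the rule; the last vowel is.
"depak" has last vowel 'a'. The one such stem in the data (lipetak → liompetak) inserts -om- after the first vowel (as does lutev), so the same rule applies.
So depak → deompak.

deompak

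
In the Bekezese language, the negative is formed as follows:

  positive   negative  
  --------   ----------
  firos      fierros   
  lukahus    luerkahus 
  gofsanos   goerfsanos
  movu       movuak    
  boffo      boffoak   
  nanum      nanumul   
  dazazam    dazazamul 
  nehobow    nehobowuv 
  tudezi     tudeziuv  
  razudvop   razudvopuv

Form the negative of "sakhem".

sakhemul

lukahus and movu both have last vowel 'u' yet inflect differently (luerkahus, movuak), so the last vowel is not what conditions the rule; the final letter is.
"sakhem" ends in -m. The stems ending in -m (nanum → nanumul, dazazam → dazazamul) add -ul.
The other patterns: stems ending in -s insert -er- after the first vowel; stems ending in -o or -u add -ak; stems ending in -i, -p or -w add -uv.
So sakhem → sakhemul.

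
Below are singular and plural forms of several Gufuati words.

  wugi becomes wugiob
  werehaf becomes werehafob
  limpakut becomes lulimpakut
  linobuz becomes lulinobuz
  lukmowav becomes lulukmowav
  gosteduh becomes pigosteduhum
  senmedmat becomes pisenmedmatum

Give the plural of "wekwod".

limpakut and senmedmat both end in -t yet inflect differently (lulimpakut, pisenmedmatum), so the final letter is not what conditions the rule; the first letter is.
"wekwod" begins with w-. The stems beginning with w- (wugi → wugiob, werehaf → werehafob) add -ob.
So wekwod → wekwodob.

wekwodob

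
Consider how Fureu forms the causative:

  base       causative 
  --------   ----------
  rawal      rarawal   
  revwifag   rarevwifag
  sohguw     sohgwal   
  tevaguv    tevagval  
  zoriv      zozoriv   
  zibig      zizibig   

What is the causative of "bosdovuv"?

bosdovval

tevaguv and zoriv both end in -v yet inflect differently (tevagval, zozoriv), so the final letter is not what conditions the rule; the last vowel is.
"bosdovuv" has last vowel 'u'. The stems whose last vowel is 'u' (sohguw → sohgwal, tevaguv → tevagval) delete the last vowel and add -al.
So bosdovuv → bosdovval.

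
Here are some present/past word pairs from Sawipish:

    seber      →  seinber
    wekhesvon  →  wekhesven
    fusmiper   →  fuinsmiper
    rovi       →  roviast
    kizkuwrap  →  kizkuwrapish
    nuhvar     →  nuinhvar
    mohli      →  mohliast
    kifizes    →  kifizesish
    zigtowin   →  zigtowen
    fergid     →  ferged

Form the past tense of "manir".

"manir" ends in -r. The stems ending in -r (fusmiper → fuinsmiper, seber → seinber, nuhvar → nuinhvar) insert -in- after the first vowel.
The other patterns: stems ending in -i add -ast; stems ending in -p or -s add -ish; stems ending in -d or -n change the last vowel to 'e'.
So manir → mainnir.

mainnir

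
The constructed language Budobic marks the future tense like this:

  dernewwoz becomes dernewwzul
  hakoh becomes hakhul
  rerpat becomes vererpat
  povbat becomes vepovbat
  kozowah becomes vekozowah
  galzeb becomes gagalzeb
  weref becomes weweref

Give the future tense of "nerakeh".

hakoh and kozowah both end in -h yet inflect differently (hakhul, vekozowah), so the final letter is not what conditions the rule; the last vowel is.
"nerakeh" has last vowel 'e'. The stems whose last vowel is 'e' (galzeb → gagalzeb, weref → weweref) repeat the first consonant+vowel as a prefix.
So nerakeh → nenerakeh.

nenerakeh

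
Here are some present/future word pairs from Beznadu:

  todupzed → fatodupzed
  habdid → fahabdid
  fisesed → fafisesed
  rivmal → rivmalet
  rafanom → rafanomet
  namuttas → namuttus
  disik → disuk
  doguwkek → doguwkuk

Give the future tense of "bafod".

fabafod

rivmal and namuttas both have last vowel 'a' yet inflect differently (rivmalet, namuttus), so the last vowel is not what conditions the rule; the final letter is.
"bafod" ends in -d. The stems ending in -d (todupzed → fatodupzed, habdid → fahabdid, fisesed → fafisesed) add the prefix fa-.
So bafod → fabafod.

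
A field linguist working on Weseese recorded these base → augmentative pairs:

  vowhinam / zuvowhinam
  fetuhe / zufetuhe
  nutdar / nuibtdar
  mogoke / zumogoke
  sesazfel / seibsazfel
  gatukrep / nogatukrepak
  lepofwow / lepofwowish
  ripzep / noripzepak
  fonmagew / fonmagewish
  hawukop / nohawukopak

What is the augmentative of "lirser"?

liibrser

fonmagew and fetuhe both have last vowel 'e' yet inflect differently (fonmagewish, zufetuhe), so the last vowel is not what conditions the rule; the final letter is.
"lirser" ends in -r. The one such stem in the data (nutdar → nuibtdar) inserts -ib- after the first vowel (as does sesazfel), so the same rule applies.
The other patterns: stems ending in -w add -ish; stems ending in -e or -m add the prefix zu-; stems ending in -p add no- … -ak around the stem.
So lirser → liibrser.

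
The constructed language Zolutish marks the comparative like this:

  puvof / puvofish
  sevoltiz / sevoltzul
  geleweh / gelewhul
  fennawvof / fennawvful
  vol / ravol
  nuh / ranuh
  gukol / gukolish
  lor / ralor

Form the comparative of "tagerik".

tagerkul

vol and gukol both end in -l yet inflect differently (ravol, gukolish), so the final letter is not what conditions the rule; the number of vowels is.
"tagerik" has 3 vowels. The stems with 3 vowels (fennawvof → fennawvful, sevoltiz → sevoltzul, geleweh → gelewhul) delete the last vowel and add -ul.
The other patterns: stems with 1 vowel add the prefix ra-; stems with 2 vowels add -ish.
So tagerik → tagerkul.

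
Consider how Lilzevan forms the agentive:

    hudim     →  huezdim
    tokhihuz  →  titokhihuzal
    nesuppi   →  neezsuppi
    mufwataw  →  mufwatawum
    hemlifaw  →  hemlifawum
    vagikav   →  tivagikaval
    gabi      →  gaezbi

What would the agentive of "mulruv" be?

vagikav and hemlifaw both have last vowel 'a' yet inflect differently (tivagikaval, hemlifawum), so the last vowel is not what conditions the rule; the final letter is.
"mulruv" ends in -v. The one such stem in the data (vagikav → tivagikaval) adds ti- … -al around the stem, so the same rule applies.
So mulruv → timulruval.

timulruval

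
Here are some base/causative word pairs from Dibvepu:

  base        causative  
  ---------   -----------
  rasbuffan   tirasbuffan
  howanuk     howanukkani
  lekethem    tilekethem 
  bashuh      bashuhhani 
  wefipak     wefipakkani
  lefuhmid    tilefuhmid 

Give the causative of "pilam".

tipilam

wefipak and rasbuffan both have last vowel 'a' yet inflect differently (wefipakkani, tirasbuffan), so the last vowel is not what conditions the rule; the final letter is.
"pilam" ends in -m. The one such stem in the data (lekethem → tilekethem) adds the prefix ti-, so the same rule applies.
So pilam → tipilam.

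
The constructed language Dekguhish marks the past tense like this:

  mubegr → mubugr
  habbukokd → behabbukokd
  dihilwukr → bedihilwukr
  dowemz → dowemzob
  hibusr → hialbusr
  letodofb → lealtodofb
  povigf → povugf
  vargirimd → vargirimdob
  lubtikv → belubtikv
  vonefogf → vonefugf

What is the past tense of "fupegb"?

hibusr and mubegr both end in -r yet inflect differently (hialbusr, mubugr), so the final letter is not what conditions the rule; the second-to-last letter is.
"fupegb" has second-to-last letter 'g'. The stems whose second-to-last letter is 'g' (povigf → povugf, mubegr → mubugr, vonefogf → vonefugf) change the last vowel to 'u'.
So fupegb → fupugb.

fupugb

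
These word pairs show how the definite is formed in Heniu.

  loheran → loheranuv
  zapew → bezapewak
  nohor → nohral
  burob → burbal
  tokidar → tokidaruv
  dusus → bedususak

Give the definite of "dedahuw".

bededahuwak

tokidar and nohor both end in -r yet inflect differently (tokidaruv, nohral), so the final letter is not what conditions the rule; the last vowel is.
"dedahuw" has last vowel 'u'. The one such stem in the data (dusus → bedususak) adds be- … -ak around the stem, so the same rule applies.
So dedahuw → bededahuwak.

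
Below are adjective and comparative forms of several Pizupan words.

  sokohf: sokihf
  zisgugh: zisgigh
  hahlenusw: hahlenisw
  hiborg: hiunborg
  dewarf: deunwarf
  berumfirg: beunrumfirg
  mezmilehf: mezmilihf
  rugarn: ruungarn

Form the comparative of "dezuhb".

dewarf and mezmilehf both end in -f yet inflect differently (deunwarf, mezmilihf), so the final letter is not what conditions the rule; the second-to-last letter is.
"dezuhb" has second-to-last letter 'h'. The stems whose second-to-last letter is 'h' (mezmilehf → mezmilihf, sokohf → sokihf) change the last vowel to 'i'.
The other pattern: stems whose second-to-last letter is 'r' insert -un- after the first vowel.
So dezuhb → dezihb.

dezihb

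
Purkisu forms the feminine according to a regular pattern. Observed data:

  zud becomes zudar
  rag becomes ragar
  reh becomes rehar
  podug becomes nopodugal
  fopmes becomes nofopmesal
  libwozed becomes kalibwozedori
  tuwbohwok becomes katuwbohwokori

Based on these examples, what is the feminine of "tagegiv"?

katagegivori

"tagegiv" has 3 vowels. The stems with 3 vowels (libwozed → kalibwozedori, tuwbohwok → katuwbohwokori) add ka- … -ori around the stem.
The other patterns: stems with 1 vowel add -ar; stems with 2 vowels add no- … -al around the stem.
So tagegiv → katagegivori.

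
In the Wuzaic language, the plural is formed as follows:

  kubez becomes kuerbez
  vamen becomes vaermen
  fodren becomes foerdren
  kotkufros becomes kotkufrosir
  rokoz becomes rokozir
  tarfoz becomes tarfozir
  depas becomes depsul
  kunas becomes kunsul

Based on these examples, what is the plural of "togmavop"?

kubez and rokoz both end in -z yet inflect differently (kuerbez, rokozir), so the final letter is not what conditions the rule; the last vowel is.
"togmavop" has last vowel 'o'. The stems whose last vowel is 'o' (kotkufros → kotkufrosir, rokoz → rokozir, tarfoz → tarfozir) add -ir.
The other patterns: stems whose last vowel is 'e' insert -er- after the first vowel; stems whose last vowel is 'a' delete the last vowel and add -ul.
So togmavop → togmavopir.

togmavopir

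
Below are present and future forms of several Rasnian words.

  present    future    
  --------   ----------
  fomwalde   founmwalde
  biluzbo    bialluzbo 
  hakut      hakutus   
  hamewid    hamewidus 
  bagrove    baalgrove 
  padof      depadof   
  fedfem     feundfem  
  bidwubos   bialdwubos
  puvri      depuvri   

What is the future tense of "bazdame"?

baalzdame

bagrove and fomwalde both end in -e yet inflect differently (baalgrove, founmwalde), so the final letter is not what conditions the rule; the first letter is.
"bazdame" begins with b-. The stems beginning with b- (biluzbo → bialluzbo, bagrove → baalgrove, bidwubos → bialdwubos) insert -al- after the first vowel.
The other patterns: stems beginning with f- insert -un- after the first vowel; stems beginning with h- add -us; stems beginning with p- add the prefix de-.
So bazdame → baalzdame.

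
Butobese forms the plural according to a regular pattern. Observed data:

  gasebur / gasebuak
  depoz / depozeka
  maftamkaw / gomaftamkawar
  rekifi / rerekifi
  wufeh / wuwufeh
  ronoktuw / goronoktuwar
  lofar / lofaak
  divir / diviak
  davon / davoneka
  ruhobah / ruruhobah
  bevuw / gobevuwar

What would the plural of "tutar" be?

tutaak

gasebur and bevuw both have last vowel 'u' yet inflect differently (gasebuak, gobevuwar), so the last vowel is not what conditions the rule; the final letter is.
"tutar" ends in -r. The stems ending in -r (lofar → lofaak, divir → diviak, gasebur → gasebuak) drop the final letter and add -ak.
So tutar → tutaak.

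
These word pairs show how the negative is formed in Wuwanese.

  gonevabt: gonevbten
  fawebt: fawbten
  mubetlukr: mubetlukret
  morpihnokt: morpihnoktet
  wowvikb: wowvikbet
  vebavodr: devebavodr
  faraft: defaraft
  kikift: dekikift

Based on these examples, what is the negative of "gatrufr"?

degatrufr

"gatrufr" has second-to-last letter 'f'. The stems whose second-to-last letter is 'f' (faraft → defaraft, kikift → dekikift) add the prefix de-.
So gatrufr → degatrufr.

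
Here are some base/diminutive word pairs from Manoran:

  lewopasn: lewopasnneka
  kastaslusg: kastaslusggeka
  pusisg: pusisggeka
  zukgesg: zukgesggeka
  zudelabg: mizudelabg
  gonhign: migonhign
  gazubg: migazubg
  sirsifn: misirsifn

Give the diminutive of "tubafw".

mitubafw

"tubafw" has second-to-last letter 'f'. The one such stem in the data (sirsifn → misirsifn) adds the prefix mi-, so the same rule applies.
The other pattern: stems whose second-to-last letter is 's' double the final consonant and add -eka.
So tubafw → mitubafw.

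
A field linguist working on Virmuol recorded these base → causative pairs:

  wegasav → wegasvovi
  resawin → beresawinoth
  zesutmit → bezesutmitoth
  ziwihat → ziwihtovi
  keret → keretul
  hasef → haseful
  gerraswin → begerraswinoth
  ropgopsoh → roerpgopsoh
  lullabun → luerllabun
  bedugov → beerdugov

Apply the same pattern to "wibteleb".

"wibteleb" has last vowel 'e'. The stems whose last vowel is 'e' (keret → keretul, hasef → haseful) add -ul.
The other patterns: stems whose last vowel is 'a' delete the last vowel and add -ovi; stems whose last vowel is 'i' add be- … -oth around the stem; stems whose last vowel is 'o' or 'u' insert -er- after the first vowel.
So wibteleb → wibtelebul.

wibtelebul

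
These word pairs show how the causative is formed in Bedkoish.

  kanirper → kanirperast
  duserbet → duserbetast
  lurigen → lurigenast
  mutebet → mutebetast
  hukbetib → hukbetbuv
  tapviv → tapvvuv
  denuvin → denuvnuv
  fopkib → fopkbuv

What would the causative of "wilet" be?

wiletast

lurigen and denuvin both end in -n yet inflect differently (lurigenast, denuvnuv), so the final letter is not what conditions the rule; the last vowel is.
"wilet" has last vowel 'e'. The stems whose last vowel is 'e' (kanirper → kanirperast, duserbet → duserbetast, lurigen → lurigenast) add -ast.
The other pattern: stems whose last vowel is 'i' delete the last vowel and add -uv.
So wilet → wiletast.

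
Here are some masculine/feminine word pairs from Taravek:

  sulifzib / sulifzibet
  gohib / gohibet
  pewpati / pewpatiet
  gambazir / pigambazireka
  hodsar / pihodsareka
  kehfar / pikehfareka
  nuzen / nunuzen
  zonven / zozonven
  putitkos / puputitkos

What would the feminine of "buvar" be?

pibuvareka

sulifzib and gambazir both have last vowel 'i' yet inflect differently (sulifzibet, pigambazireka), so the last vowel is not what conditions the rule; the final letter is.
"buvar" ends in -r. The stems ending in -r (gambazir → pigambazireka, hodsar → pihodsareka, kehfar → pikehfareka) add pi- … -eka around the stem.
The other patterns: stems ending in -b or -i add -et; stems ending in -n or -s repeat the first consonant+vowel as a prefix.
So buvar → pibuvareka.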